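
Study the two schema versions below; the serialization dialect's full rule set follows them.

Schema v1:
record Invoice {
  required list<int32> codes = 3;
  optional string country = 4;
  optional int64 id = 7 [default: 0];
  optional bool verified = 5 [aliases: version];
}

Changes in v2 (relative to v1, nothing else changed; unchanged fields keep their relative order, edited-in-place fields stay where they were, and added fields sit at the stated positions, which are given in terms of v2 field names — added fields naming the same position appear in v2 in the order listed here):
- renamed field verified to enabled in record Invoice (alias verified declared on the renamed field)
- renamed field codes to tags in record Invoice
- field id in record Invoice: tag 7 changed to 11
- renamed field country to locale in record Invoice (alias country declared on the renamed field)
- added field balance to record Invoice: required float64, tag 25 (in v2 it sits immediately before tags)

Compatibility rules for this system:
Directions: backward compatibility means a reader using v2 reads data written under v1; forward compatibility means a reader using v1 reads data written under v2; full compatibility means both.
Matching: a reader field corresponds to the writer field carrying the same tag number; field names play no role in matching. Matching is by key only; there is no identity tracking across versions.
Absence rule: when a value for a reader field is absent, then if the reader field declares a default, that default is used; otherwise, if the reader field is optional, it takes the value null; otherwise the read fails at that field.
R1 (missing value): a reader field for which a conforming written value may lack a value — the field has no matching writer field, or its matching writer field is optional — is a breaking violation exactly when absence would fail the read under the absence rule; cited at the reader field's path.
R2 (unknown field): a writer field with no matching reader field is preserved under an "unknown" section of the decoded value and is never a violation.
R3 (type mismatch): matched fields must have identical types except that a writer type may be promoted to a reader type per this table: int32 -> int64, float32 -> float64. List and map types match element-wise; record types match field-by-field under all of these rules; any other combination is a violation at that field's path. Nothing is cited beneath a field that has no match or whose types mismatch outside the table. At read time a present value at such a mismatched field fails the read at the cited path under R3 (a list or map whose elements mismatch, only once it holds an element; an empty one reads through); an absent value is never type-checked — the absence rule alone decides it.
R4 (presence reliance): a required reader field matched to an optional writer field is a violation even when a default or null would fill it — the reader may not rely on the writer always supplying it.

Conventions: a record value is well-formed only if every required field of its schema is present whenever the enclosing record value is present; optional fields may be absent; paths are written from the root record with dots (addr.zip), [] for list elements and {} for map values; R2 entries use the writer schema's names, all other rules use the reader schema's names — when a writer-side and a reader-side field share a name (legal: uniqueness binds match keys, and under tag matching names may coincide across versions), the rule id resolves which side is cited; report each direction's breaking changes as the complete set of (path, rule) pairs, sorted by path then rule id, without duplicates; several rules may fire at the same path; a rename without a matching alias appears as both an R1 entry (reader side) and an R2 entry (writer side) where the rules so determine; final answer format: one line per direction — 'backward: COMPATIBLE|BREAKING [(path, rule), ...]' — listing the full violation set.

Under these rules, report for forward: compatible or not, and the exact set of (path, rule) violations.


forward: COMPATIBLE []

in Invoice below, arrows point writer -> reader
forward for Invoice (reader v1, writer v2):
  codes: paired with writer tags (list<int32> -> list<int32>; writer required)
  country: paired with writer locale (string -> string; writer optional)
  no writer field matches reader id
  verified: paired with writer enabled (bool -> bool; writer optional)
  balance (writer side), unknown to reader
  id (writer side), unknown to reader
  nothing fires on Invoice: forward is COMPATIBLE
checking off the Invoice differences that do not matter here:
  renamed field verified to enabled in record Invoice (alias verified declared on the renamed field) -> inert for the asked Invoice verdict: nothing fires
  renamed field codes to tags in record Invoice -> inert for the asked Invoice verdict: nothing fires
  field id in record Invoice: tag 7 changed to 11 -> inert for the asked Invoice verdict: nothing fires
  renamed field country to locale in record Invoice (alias country declared on the renamed field) -> inert for the asked Invoice verdict: nothing fires
  added field balance to record Invoice: required float64, tag 25 (in v2 it sits immediately before tags) -> fires only in the backward direction of Invoice, which is not asked here


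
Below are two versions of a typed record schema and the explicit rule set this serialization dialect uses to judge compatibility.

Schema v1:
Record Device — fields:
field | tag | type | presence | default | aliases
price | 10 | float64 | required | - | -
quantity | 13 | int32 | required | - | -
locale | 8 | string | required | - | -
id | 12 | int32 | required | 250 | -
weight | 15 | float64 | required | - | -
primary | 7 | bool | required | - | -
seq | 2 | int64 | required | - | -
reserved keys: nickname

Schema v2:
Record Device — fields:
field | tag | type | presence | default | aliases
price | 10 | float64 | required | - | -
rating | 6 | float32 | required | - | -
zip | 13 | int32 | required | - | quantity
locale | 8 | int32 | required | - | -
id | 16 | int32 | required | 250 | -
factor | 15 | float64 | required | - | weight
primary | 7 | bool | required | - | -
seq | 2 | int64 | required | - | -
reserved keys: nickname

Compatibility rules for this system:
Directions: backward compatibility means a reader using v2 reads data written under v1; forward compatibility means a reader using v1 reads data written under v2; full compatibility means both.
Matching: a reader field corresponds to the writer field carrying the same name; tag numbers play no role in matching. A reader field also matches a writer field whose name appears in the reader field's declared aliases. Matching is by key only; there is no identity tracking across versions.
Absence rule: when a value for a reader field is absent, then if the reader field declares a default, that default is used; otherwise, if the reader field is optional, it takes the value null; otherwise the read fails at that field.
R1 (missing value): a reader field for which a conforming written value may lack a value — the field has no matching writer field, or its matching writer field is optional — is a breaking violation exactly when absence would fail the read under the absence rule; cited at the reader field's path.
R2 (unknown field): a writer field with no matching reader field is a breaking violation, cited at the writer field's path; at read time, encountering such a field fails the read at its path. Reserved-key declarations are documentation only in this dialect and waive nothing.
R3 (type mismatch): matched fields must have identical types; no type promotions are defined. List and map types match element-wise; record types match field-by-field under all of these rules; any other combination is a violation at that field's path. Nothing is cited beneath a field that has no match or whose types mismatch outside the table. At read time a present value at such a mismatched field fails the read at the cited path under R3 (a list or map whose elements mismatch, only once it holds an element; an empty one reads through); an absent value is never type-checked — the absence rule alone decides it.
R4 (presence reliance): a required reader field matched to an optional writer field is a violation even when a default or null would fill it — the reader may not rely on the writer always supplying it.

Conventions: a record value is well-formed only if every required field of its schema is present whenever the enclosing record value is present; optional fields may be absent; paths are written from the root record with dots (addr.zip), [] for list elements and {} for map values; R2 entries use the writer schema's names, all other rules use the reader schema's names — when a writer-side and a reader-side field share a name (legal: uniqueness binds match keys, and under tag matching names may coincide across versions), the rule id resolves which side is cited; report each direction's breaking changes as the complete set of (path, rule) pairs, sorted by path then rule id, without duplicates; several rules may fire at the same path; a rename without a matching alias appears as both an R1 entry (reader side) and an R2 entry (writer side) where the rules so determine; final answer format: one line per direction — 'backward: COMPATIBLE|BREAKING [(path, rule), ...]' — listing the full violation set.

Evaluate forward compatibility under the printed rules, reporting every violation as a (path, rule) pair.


the writer's type comes first in each Device pair
forward pass over Device, reader schema v1, writer schema v2:
  price: float64 -> float64, writer required; from price
  quantity: no writer match
  locale: int32 -> string, writer required; from locale
  id: int32 -> int32, writer required; from id
  weight: no writer match
  primary: bool -> bool, writer required; from primary
  seq: int64 -> int64, writer required; from seq
  writer field rating has no reader counterpart
  writer field zip has no reader counterpart
  writer field factor has no reader counterpart
  violation R2 at factor
  violation R3 at locale
  violation R1 at quantity
  violation R2 at rating
  violation R1 at weight
  violation R2 at zip
  forward on Device therefore BREAKING (6)
the rest of the Device diff is inert for this question:
  field id in record Device: tag 12 changed to 16 -> fires no rule on Device, leaving the asked answer as it is

forward: BREAKING [(factor, R2), (locale, R3), (quantity, R1), (rating, R2), (weight, R1), (zip, R2)]


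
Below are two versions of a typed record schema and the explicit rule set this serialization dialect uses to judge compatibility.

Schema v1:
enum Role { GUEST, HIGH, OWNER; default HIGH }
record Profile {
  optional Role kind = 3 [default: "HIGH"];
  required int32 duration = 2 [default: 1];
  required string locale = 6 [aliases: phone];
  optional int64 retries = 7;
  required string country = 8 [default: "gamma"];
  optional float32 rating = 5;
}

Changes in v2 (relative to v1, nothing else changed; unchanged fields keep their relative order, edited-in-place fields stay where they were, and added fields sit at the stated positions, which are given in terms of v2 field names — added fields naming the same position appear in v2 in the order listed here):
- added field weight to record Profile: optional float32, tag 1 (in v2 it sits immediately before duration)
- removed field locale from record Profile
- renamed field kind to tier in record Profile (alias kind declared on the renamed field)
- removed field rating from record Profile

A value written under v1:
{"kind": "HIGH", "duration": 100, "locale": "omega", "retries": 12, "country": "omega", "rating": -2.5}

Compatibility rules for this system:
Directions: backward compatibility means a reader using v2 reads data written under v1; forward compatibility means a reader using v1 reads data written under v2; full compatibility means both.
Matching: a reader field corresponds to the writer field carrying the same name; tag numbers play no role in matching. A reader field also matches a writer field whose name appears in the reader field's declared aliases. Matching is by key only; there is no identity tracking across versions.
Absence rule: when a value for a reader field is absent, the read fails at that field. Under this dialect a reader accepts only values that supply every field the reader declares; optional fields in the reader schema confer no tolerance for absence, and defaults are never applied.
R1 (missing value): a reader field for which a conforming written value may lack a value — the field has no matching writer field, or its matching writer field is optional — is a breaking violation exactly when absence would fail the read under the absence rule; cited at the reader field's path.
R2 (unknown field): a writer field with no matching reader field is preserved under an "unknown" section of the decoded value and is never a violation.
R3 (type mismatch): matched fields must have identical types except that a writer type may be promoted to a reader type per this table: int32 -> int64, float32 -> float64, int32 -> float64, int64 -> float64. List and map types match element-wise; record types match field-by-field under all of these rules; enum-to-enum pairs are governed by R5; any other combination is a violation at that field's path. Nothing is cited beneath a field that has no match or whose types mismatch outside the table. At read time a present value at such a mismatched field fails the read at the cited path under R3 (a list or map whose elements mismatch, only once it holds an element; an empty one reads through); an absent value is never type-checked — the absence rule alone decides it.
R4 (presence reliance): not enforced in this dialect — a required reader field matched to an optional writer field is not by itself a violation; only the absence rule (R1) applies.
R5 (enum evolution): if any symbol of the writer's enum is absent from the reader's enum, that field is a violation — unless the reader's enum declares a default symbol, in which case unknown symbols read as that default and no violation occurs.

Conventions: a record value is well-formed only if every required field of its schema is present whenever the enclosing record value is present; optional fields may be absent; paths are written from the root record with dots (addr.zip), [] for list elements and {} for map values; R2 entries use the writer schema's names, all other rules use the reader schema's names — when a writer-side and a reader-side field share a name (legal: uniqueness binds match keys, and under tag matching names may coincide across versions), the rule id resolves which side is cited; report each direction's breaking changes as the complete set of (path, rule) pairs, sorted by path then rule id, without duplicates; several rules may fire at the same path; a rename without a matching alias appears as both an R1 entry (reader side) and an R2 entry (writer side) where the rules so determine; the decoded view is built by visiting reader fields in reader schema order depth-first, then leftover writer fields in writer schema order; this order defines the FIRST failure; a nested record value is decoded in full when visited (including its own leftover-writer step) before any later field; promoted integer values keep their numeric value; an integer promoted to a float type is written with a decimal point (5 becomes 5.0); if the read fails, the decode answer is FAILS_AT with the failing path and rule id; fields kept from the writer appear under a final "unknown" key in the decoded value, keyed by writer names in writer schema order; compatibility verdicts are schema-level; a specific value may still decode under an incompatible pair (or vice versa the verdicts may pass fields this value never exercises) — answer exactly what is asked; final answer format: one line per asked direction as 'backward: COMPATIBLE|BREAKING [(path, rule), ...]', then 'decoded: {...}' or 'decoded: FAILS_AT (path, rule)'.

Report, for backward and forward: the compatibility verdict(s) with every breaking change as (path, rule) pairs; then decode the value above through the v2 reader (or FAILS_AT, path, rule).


in Profile below, arrows point writer -> reader
backward on Profile — v2 reading data written by v1:
  tier: Role -> Role, writer optional; from kind
  weight: no writer match
  duration: int32 -> int32, writer required; from duration
  retries: int64 -> int64, writer optional; from retries
  country: string -> string, writer required; from country
  writer field locale has no reader counterpart
  writer field rating has no reader counterpart
  violation R1 at retries
  violation R1 at tier
  violation R1 at weight
  backward on Profile therefore BREAKING (3)
forward on Profile — v1 reading data written by v2:
  kind: no writer match
  duration: int32 -> int32, writer required; from duration
  locale: no writer match
  retries: int64 -> int64, writer optional; from retries
  country: string -> string, writer required; from country
  rating: no writer match
  writer field tier has no reader counterpart
  writer field weight has no reader counterpart
  violation R1 at kind
  violation R1 at locale
  violation R1 at rating
  violation R1 at retries
  forward on Profile therefore BREAKING (4)
decoding the Profile value with the v2 reader:
  tier := "HIGH" (from writer kind)
  read fails at weight under R1 (no fill)
  => FAILS_AT (weight, R1)

backward: BREAKING [(retries, R1), (tier, R1), (weight, R1)]; forward: BREAKING [(kind, R1), (locale, R1), (rating, R1), (retries, R1)]; decoded: FAILS_AT (weight, R1)


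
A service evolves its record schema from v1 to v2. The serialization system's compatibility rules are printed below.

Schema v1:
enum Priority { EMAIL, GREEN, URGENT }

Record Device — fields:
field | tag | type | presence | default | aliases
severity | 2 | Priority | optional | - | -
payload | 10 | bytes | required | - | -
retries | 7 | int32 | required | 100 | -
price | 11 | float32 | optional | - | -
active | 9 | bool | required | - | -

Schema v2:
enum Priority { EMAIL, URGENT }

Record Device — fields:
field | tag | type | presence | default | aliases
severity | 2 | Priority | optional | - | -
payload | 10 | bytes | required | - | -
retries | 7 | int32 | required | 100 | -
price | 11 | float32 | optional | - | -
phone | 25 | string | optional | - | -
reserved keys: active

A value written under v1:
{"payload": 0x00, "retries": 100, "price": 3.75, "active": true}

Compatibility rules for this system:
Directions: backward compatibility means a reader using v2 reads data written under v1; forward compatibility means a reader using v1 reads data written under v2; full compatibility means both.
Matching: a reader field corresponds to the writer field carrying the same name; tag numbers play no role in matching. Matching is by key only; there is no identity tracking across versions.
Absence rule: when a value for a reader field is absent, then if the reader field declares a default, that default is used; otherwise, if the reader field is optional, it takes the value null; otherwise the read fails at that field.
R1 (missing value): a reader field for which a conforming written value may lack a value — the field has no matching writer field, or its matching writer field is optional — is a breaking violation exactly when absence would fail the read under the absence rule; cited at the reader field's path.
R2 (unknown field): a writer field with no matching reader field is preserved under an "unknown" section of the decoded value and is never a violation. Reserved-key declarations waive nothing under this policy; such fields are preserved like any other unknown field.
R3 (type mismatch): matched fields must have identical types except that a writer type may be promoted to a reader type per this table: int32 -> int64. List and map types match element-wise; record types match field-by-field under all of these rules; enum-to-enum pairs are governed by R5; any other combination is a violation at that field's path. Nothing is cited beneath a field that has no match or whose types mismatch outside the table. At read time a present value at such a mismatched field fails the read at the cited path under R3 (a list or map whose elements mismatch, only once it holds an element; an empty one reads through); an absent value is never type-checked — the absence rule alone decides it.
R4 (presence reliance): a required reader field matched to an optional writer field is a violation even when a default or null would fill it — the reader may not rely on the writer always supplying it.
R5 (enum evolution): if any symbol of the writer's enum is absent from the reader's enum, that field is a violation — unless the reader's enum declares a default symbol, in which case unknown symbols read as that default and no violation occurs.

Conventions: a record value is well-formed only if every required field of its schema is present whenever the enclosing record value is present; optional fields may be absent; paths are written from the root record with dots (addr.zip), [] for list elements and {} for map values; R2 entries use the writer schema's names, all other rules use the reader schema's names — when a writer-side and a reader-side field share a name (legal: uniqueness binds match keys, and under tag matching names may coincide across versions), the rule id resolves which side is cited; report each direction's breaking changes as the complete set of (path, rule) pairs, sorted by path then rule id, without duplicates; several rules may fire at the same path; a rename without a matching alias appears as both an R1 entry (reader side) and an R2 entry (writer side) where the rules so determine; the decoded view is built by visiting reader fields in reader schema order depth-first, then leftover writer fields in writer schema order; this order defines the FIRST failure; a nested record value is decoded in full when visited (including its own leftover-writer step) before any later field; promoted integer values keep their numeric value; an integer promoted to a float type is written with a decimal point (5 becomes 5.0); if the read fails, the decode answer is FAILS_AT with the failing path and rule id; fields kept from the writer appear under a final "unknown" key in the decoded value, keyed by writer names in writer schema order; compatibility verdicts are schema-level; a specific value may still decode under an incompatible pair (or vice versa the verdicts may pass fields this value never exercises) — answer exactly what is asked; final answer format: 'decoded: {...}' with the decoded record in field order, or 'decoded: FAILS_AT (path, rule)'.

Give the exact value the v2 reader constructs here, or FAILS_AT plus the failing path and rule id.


decoded: {"severity": null, "payload": 0x00, "retries": 100, "price": 3.75, "phone": null, "unknown": {"active": true}}

in Device below, arrows point writer -> reader
decode walk for Device under reader schema v2:
  severity := null (not supplied -> null)
  payload := 0x00
  retries := 100
  price := 3.75
  phone := null (not supplied -> null)
  writer active: kept under "unknown"
  => decoded: {"severity": null, "payload": 0x00, "retries": 100, "price": 3.75, "phone": null, "unknown": {"active": true}}
the rest of the Device diff is inert for this question:
  enum Priority (field severity in record Device): symbol GREEN removed -> affects the rule determinations only; this particular Device value decodes identically


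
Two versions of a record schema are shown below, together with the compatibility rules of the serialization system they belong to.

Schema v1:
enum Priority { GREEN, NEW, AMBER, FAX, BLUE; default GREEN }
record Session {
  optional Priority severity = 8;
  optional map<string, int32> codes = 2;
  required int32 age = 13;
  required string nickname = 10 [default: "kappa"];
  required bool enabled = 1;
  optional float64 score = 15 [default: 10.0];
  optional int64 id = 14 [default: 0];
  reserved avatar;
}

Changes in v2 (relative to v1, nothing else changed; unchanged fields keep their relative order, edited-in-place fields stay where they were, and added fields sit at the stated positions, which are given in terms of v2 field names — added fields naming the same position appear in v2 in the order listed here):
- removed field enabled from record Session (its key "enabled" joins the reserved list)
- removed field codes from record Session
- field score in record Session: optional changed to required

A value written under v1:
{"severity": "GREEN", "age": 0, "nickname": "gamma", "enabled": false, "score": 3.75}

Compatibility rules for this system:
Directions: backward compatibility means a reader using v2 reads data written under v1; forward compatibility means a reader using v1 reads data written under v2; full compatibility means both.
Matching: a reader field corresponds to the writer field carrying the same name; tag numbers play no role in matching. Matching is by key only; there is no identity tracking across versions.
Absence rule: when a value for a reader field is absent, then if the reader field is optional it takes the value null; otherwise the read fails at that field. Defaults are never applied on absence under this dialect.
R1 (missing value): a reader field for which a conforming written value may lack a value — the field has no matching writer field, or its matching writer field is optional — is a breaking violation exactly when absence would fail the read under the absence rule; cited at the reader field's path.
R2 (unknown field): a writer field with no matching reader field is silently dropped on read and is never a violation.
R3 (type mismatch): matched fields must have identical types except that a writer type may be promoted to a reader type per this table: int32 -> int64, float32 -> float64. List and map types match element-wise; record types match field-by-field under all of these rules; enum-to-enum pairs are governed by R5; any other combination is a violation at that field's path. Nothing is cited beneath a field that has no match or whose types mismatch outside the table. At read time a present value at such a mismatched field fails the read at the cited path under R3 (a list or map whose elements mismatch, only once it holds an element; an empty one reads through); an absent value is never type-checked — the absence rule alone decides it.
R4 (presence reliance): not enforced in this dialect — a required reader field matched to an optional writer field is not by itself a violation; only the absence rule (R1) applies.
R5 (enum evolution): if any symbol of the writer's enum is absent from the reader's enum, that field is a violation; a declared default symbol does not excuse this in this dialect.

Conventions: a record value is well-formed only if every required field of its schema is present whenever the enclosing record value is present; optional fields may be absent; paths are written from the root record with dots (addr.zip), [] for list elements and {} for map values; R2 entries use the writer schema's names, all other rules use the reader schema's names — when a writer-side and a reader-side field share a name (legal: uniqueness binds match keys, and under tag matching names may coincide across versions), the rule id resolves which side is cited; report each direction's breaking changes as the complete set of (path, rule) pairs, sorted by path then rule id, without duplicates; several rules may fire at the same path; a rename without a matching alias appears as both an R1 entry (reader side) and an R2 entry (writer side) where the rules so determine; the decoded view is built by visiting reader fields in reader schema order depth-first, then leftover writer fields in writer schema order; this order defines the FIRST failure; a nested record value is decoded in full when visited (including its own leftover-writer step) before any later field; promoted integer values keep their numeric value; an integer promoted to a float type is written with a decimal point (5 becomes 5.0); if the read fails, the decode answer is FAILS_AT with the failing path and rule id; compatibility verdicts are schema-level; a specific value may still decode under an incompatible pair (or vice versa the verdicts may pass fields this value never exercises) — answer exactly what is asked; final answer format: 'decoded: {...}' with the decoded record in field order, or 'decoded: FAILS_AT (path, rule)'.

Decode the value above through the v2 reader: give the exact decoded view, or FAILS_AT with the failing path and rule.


arrows below run writer -> reader for Session
decode walk for Session under reader schema v2:
  severity := "GREEN"
  age := 0
  nickname := "gamma"
  score := 3.75
  id := null (missing; optional => null)
  writer enabled: no reader field; dropped
  => decoded: {"severity": "GREEN", "age": 0, "nickname": "gamma", "score": 3.75, "id": null}
ruling out the remaining Session differences:
  field score in record Session: optional changed to required -> changes Session's schema-level verdicts only — the decode of this value is the same

decoded: {"severity": "GREEN", "age": 0, "nickname": "gamma", "score": 3.75, "id": null}


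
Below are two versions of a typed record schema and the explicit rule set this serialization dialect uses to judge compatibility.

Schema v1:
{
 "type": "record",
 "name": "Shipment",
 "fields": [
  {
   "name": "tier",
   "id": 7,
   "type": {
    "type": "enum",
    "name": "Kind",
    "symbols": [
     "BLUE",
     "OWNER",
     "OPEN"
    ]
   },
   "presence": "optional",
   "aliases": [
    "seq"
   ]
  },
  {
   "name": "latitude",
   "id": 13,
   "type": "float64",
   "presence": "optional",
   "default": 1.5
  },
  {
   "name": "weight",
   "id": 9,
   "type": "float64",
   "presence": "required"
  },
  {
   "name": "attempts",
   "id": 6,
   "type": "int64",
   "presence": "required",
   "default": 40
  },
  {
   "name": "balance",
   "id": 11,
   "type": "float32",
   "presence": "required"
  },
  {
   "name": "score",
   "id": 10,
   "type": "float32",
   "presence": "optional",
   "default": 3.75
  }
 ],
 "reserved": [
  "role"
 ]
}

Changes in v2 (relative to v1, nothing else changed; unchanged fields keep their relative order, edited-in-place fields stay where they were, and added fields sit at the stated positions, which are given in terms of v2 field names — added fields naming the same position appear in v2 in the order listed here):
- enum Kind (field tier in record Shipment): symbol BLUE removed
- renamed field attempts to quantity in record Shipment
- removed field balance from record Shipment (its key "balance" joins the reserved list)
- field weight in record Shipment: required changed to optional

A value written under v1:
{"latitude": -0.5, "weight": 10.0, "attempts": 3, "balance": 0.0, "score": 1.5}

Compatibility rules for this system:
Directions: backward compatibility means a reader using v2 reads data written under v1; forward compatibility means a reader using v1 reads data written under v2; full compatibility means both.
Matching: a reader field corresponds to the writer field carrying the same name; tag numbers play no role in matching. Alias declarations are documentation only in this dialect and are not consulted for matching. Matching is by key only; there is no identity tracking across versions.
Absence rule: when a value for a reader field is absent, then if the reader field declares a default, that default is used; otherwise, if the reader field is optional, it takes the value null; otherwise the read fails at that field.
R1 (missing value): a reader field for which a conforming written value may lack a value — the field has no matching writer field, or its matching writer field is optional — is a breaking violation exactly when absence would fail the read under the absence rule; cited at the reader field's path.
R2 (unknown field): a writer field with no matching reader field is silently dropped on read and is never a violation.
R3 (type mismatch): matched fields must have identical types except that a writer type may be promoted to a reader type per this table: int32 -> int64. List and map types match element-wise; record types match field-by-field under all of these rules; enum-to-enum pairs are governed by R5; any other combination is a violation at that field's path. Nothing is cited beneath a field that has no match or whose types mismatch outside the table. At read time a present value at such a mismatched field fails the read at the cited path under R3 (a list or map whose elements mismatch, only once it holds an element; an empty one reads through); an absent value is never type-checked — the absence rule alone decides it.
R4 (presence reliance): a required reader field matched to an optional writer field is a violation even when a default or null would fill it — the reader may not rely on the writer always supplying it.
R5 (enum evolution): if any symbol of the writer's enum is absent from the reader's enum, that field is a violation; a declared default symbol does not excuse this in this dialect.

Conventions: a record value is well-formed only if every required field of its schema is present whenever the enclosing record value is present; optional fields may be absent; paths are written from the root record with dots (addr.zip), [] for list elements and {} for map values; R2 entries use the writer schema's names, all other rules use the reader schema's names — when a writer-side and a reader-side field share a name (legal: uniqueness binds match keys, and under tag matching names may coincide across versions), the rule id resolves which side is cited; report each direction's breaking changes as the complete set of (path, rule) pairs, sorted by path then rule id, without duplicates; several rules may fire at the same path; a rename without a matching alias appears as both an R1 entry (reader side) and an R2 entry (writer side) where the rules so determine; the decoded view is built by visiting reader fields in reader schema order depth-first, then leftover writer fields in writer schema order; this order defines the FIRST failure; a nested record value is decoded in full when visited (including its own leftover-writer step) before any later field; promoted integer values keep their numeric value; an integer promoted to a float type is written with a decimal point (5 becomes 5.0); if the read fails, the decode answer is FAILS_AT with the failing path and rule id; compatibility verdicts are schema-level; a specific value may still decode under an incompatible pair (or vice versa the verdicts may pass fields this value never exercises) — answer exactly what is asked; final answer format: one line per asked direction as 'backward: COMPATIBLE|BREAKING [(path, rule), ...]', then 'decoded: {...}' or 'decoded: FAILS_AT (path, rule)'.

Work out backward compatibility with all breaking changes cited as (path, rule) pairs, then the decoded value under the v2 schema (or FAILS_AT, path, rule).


backward: BREAKING [(tier, R5)]; decoded: {"tier": null, "latitude": -0.5, "weight": 10.0, "quantity": 40, "score": 1.5}

in Shipment below, arrows point writer -> reader
checking backward for Shipment: reader v2 against writer v1:
  writer optional, Kind -> Kind: reader tier maps from writer tier
  writer optional, float64 -> float64: reader latitude maps from writer latitude
  writer required, float64 -> float64: reader weight maps from writer weight
  quantity: no writer match
  writer optional, float32 -> float32: reader score maps from writer score
  writer attempts: unknown to reader
  writer balance: unknown to reader
  breaking: (tier, R5)
  => backward verdict for Shipment: BREAKING, 1 violation(s)
decoding the Shipment value with the v2 reader:
  tier := null (not supplied -> null)
  latitude := -0.5
  weight := 10.0
  quantity := 40 (no value, default fills)
  score := 1.5
  writer attempts: unmatched, discarded
  writer balance: unmatched, discarded
  => decoded: {"tier": null, "latitude": -0.5, "weight": 10.0, "quantity": 40, "score": 1.5}
the rest of the Shipment diff is inert for this question:
  field weight in record Shipment: required changed to optional -> affects forward compatibility only, which is not asked


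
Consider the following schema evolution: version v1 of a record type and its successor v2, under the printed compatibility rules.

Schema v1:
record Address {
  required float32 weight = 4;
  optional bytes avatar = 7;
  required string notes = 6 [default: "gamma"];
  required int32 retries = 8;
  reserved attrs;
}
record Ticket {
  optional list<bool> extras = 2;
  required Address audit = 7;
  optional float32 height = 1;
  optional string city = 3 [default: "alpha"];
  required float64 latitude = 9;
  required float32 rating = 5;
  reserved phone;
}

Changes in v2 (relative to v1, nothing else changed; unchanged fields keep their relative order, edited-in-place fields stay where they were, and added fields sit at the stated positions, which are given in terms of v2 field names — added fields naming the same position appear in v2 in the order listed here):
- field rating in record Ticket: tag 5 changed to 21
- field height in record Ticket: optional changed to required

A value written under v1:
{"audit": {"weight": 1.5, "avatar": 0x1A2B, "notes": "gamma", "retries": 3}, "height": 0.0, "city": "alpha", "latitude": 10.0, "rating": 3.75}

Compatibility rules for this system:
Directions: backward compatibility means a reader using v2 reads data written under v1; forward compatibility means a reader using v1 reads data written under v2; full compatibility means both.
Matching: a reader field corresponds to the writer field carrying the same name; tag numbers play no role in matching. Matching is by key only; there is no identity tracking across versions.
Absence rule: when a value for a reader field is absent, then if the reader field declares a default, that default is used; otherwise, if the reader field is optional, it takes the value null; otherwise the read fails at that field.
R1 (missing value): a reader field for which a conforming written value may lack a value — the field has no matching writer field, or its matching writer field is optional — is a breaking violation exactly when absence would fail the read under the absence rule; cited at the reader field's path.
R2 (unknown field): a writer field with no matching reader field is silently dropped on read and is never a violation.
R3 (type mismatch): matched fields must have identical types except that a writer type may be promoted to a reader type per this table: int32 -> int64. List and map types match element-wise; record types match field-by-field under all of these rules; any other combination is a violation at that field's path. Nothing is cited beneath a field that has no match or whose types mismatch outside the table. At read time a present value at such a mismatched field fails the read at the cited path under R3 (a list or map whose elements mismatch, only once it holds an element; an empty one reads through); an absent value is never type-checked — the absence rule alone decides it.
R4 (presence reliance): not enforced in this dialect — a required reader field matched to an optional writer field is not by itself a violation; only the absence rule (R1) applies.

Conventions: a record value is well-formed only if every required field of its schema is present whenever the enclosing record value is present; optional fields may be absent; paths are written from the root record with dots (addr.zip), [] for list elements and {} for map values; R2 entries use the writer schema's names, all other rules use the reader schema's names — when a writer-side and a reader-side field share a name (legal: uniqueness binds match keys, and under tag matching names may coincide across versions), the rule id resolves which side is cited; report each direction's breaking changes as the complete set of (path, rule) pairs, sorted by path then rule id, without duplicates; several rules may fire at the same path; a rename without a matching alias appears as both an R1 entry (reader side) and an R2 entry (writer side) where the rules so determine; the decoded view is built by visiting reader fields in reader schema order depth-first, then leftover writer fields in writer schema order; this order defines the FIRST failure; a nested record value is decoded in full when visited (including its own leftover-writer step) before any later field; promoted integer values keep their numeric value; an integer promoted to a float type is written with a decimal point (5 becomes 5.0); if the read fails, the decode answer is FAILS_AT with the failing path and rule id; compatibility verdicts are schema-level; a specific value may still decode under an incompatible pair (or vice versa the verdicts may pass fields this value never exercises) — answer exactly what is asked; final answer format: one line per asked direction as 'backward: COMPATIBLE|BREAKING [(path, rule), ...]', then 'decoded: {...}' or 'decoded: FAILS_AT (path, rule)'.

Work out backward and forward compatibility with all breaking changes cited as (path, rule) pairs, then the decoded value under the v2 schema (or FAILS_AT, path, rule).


in Ticket below, arrows point writer -> reader
backward pass over Ticket, reader schema v2, writer schema v1:
  writer optional, list<bool> -> list<bool>: reader extras maps from writer extras
  writer required, Address -> Address: reader audit maps from writer audit
  writer optional, float32 -> float32: reader height maps from writer height
  writer optional, string -> string: reader city maps from writer city
  writer required, float64 -> float64: reader latitude maps from writer latitude
  writer required, float32 -> float32: reader rating maps from writer rating
  writer required, float32 -> float32: reader audit.weight maps from writer audit.weight
  writer optional, bytes -> bytes: reader audit.avatar maps from writer audit.avatar
  writer required, string -> string: reader audit.notes maps from writer audit.notes
  writer required, int32 -> int32: reader audit.retries maps from writer audit.retries
  R1 fires at height
  => 1 violation(s): backward is BREAKING for Ticket
forward pass over Ticket, reader schema v1, writer schema v2:
  writer optional, list<bool> -> list<bool>: reader extras maps from writer extras
  writer required, Address -> Address: reader audit maps from writer audit
  writer required, float32 -> float32: reader height maps from writer height
  writer optional, string -> string: reader city maps from writer city
  writer required, float64 -> float64: reader latitude maps from writer latitude
  writer required, float32 -> float32: reader rating maps from writer rating
  writer required, float32 -> float32: reader audit.weight maps from writer audit.weight
  writer optional, bytes -> bytes: reader audit.avatar maps from writer audit.avatar
  writer required, string -> string: reader audit.notes maps from writer audit.notes
  writer required, int32 -> int32: reader audit.retries maps from writer audit.retries
  nothing fires on Ticket: forward is COMPATIBLE
migrating the Ticket value to v2:
  extras := null (not supplied -> null)
  audit.weight := 1.5
  audit.avatar := 0x1A2B
  audit.notes := "gamma"
  audit.retries := 3
  height := 0.0
  city := "alpha"
  latitude := 10.0
  rating := 3.75
  => decoded: {"extras": null, "audit": {"weight": 1.5, "avatar": 0x1A2B, "notes": "gamma", "retries": 3}, "height": 0.0, "city": "alpha", "latitude": 10.0, "rating": 3.75}

backward: BREAKING [(height, R1)]; forward: COMPATIBLE []; decoded: {"extras": null, "audit": {"weight": 1.5, "avatar": 0x1A2B, "notes": "gamma", "retries": 3}, "height": 0.0, "city": "alpha", "latitude": 10.0, "rating": 3.75}
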